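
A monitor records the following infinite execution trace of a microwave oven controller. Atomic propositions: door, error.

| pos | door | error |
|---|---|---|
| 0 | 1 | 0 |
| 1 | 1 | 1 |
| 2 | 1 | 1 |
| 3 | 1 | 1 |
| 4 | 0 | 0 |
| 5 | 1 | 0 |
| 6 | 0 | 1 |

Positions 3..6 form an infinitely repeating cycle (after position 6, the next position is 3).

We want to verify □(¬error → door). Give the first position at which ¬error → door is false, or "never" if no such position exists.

4

Check ¬error → door at each position in order: 0 ✓, 1 ✓, 2 ✓, 3 ✓.
At position 4 the labels are {}, so ¬error → door is false there. This is the first violation.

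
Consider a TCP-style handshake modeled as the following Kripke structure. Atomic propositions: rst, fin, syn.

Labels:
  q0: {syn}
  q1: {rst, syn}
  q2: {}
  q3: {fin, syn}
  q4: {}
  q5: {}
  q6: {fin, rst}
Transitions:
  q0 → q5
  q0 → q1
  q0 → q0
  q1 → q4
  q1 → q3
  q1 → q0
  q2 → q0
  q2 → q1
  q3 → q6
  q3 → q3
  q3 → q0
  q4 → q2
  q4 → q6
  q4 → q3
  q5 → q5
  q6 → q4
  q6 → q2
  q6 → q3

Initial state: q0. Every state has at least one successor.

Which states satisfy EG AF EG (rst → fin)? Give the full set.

{q0, q1, q2, q3, q4, q5, q6}

States satisfying AF EG (rst → fin): {q0, q1, q2, q3, q4, q5, q6}.
States satisfying EG AF EG (rst → fin): {q0, q1, q2, q3, q4, q5, q6}.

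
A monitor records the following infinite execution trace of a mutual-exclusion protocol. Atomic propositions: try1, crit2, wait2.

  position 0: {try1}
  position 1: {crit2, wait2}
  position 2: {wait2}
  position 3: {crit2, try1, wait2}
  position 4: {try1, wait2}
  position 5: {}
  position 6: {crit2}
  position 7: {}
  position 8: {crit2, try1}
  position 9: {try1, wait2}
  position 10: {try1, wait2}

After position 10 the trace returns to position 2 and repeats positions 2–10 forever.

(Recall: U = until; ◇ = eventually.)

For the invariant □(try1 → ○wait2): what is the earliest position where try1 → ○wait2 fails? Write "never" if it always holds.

4

Check try1 → ○wait2 at each position in order: 0 ✓, 1 ✓, 2 ✓, 3 ✓.
At position 4 the labels are {try1, wait2} and the next position 5 has {}, so try1 → ○wait2 is false there. This is the first violation.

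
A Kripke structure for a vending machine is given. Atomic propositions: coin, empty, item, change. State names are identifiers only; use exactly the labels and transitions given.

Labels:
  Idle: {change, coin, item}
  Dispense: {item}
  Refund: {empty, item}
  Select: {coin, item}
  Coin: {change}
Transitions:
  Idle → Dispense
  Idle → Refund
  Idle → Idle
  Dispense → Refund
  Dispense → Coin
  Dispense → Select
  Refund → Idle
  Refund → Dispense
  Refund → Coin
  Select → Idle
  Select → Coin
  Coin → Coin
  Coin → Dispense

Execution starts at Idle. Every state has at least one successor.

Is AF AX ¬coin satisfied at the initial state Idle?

States satisfying AX ¬coin: {Coin}.
States satisfying AF AX ¬coin: {Coin}.
There is a path from Idle along which AX ¬coin never holds.
Idle ∉ Sat(AF AX ¬coin).

Violated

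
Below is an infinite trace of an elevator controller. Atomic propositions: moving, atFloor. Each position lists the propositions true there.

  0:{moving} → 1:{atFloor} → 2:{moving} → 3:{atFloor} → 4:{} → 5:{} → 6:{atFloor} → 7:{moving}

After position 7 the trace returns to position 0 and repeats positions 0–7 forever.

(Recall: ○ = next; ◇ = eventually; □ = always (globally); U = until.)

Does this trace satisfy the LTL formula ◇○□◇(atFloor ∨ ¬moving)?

Satisfied

○□◇(atFloor ∨ ¬moving) holds at position 0, which is reachable from 0, so ◇○□◇(atFloor ∨ ¬moving) holds.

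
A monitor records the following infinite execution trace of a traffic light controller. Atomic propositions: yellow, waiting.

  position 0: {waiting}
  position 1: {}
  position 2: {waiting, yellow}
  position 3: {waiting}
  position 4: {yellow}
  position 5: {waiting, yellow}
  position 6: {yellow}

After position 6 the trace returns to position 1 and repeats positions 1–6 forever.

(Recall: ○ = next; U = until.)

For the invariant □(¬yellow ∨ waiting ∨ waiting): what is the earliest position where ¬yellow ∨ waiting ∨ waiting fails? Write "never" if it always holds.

4

Check ¬yellow ∨ waiting ∨ waiting at each position in order: 0 ✓, 1 ✓, 2 ✓, 3 ✓.
At position 4 the labels are {yellow}, so ¬yellow ∨ waiting ∨ waiting is false there. This is the first violation.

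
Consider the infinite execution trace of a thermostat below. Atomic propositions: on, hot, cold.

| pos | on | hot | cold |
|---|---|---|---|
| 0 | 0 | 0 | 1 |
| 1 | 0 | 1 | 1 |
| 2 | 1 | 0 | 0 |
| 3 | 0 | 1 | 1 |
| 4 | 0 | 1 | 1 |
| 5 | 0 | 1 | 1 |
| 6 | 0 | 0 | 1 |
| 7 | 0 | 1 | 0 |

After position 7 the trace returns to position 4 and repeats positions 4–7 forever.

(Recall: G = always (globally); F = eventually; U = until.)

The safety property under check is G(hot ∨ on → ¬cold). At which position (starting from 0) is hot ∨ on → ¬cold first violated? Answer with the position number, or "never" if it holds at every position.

Check hot ∨ on → ¬cold at each position in order: 0 ✓.
At position 1 the labels are {cold, hot}, so hot ∨ on → ¬cold is false there. This is the first violation.

1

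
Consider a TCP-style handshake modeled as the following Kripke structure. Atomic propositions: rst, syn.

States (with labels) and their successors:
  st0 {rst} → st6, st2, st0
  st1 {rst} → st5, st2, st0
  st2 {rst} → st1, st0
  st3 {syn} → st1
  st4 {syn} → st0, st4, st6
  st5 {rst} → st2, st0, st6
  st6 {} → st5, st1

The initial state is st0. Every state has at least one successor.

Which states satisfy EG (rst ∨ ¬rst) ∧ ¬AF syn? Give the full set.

{st0, st1, st2, st5, st6}

States satisfying rst ∨ ¬rst: {st0, st1, st2, st3, st4, st5, st6}.
States satisfying EG (rst ∨ ¬rst): {st0, st1, st2, st3, st4, st5, st6}.
States satisfying syn: {st3, st4}.
States satisfying AF syn: {st3, st4}.
States satisfying ¬AF syn: {st0, st1, st2, st5, st6}.
States satisfying EG (rst ∨ ¬rst) ∧ ¬AF syn: {st0, st1, st2, st5, st6}.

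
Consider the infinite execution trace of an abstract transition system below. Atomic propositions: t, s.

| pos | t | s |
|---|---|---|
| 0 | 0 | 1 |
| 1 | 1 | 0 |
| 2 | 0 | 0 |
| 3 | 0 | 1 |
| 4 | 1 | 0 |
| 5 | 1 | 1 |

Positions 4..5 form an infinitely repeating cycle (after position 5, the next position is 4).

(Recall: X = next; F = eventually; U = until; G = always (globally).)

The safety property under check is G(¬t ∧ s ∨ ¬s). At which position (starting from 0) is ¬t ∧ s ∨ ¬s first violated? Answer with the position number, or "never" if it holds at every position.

5

Check ¬t ∧ s ∨ ¬s at each position in order: 0 ✓, 1 ✓, 2 ✓, 3 ✓, 4 ✓.
At position 5 the labels are {s, t}, so ¬t ∧ s ∨ ¬s is false there. This is the first violation.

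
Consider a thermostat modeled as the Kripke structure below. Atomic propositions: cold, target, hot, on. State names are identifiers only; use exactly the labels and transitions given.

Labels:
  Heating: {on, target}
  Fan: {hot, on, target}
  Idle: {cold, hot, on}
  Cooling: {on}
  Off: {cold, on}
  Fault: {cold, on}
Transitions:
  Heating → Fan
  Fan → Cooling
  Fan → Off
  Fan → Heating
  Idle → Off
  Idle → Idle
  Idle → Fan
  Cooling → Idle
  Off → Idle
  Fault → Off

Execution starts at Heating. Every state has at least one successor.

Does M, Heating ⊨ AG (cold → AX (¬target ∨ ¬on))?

States satisfying cold → AX (¬target ∨ ¬on): {Heating, Fan, Cooling, Off, Fault}.
States satisfying AG (cold → AX (¬target ∨ ¬on)): ∅.
Idle is reachable from Heating and violates cold → AX (¬target ∨ ¬on), so AG fails at Heating.
Heating ∉ Sat(AG (cold → AX (¬target ∨ ¬on))).

Does not hold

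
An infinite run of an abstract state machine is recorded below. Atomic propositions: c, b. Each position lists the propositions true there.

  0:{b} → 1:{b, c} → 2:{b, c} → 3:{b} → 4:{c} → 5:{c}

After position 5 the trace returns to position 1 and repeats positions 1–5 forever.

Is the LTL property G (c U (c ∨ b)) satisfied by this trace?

Holds

c U (c ∨ b) holds at every position 0..5, and those are all positions ever visited, so G (c U (c ∨ b)) holds.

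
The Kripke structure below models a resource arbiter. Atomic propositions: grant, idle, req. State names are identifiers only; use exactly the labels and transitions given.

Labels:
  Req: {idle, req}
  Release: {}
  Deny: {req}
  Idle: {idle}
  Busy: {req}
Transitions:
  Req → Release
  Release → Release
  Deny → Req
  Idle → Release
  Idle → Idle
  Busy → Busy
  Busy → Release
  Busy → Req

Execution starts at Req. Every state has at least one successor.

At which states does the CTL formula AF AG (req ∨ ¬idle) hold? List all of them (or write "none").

{Req, Release, Deny, Busy}

States satisfying AG (req ∨ ¬idle): {Req, Release, Deny, Busy}.
States satisfying AF AG (req ∨ ¬idle): {Req, Release, Deny, Busy}.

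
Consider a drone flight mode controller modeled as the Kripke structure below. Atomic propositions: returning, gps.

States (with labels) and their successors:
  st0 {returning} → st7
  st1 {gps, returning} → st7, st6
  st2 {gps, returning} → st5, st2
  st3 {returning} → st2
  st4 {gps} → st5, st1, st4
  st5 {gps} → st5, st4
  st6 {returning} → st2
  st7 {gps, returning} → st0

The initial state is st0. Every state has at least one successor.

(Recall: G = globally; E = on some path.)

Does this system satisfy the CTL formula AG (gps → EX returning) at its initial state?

States satisfying gps → EX returning: {st0, st1, st2, st3, st4, st6, st7}.
States satisfying AG (gps → EX returning): {st0, st7}.
Every state reachable from st0 satisfies gps → EX returning.
st0 ∈ Sat(AG (gps → EX returning)).

Satisfied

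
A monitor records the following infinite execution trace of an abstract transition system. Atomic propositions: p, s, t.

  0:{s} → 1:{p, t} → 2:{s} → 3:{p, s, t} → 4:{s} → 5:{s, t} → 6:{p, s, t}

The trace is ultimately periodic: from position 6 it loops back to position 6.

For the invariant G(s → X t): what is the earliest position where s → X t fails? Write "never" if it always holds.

Check s → X t at each position in order: 0 ✓, 1 ✓, 2 ✓.
At position 3 the labels are {p, s, t} and the next position 4 has {s}, so s → X t is false there. This is the first violation.

3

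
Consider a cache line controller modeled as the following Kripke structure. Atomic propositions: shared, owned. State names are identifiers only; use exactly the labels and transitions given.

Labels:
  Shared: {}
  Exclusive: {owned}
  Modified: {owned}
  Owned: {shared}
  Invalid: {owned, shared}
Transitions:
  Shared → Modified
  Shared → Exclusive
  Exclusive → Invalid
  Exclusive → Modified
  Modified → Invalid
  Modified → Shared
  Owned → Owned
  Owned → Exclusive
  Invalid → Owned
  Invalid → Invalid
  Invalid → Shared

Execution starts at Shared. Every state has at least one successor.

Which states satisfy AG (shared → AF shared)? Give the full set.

{Shared, Exclusive, Modified, Owned, Invalid}

States satisfying shared → AF shared: {Shared, Exclusive, Modified, Owned, Invalid}.
States satisfying AG (shared → AF shared): {Shared, Exclusive, Modified, Owned, Invalid}.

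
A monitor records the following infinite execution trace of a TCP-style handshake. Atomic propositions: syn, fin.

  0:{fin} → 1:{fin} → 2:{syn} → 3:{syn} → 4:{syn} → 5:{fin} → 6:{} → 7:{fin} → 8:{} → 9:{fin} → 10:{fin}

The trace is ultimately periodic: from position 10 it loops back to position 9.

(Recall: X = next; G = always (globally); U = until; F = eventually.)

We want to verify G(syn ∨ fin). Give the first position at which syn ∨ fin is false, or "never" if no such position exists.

6

Check syn ∨ fin at each position in order: 0 ✓, 1 ✓, 2 ✓, 3 ✓, 4 ✓, 5 ✓.
At position 6 the labels are {}, so syn ∨ fin is false there. This is the first violation.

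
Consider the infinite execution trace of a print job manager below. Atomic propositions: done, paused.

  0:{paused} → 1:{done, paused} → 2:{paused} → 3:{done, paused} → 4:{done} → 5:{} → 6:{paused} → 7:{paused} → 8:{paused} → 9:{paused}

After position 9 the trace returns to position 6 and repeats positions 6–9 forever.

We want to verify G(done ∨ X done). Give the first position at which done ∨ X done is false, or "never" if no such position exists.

Check done ∨ X done at each position in order: 0 ✓, 1 ✓, 2 ✓, 3 ✓, 4 ✓.
At position 5 the labels are {} and the next position 6 has {paused}, so done ∨ X done is false there. This is the first violation.

5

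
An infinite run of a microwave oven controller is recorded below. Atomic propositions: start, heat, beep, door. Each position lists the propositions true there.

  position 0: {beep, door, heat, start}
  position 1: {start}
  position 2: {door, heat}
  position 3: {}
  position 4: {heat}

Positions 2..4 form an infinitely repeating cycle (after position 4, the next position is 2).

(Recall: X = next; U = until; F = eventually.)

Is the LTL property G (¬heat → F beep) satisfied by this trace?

Violated

¬heat → F beep must hold at every position from 0 onward. It fails at position 1, so G (¬heat → F beep) is false.
Positions where ¬heat holds: 1, 3.
Check F beep at each: 1→fails, 3→fails.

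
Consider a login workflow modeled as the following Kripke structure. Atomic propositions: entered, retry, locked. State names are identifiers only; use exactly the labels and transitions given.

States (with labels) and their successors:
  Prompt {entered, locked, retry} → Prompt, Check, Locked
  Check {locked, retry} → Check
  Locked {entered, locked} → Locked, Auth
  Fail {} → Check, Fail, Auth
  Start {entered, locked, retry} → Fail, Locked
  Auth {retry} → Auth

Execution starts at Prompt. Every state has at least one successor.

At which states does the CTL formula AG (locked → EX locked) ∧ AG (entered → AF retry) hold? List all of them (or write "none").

States satisfying locked → EX locked: {Prompt, Check, Locked, Fail, Start, Auth}.
States satisfying AG (locked → EX locked): {Prompt, Check, Locked, Fail, Start, Auth}.
States satisfying entered → AF retry: {Prompt, Check, Fail, Start, Auth}.
States satisfying AG (entered → AF retry): {Check, Fail, Auth}.
States satisfying AG (locked → EX locked) ∧ AG (entered → AF retry): {Check, Fail, Auth}.

{Check, Fail, Auth}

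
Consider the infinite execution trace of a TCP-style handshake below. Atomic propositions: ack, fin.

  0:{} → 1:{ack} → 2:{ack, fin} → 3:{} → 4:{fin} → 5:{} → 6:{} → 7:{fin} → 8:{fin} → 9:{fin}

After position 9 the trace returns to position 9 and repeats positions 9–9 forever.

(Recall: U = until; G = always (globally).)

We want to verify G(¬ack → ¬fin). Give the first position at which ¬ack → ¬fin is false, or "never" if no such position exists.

4

Check ¬ack → ¬fin at each position in order: 0 ✓, 1 ✓, 2 ✓, 3 ✓.
At position 4 the labels are {fin}, so ¬ack → ¬fin is false there. This is the first violation.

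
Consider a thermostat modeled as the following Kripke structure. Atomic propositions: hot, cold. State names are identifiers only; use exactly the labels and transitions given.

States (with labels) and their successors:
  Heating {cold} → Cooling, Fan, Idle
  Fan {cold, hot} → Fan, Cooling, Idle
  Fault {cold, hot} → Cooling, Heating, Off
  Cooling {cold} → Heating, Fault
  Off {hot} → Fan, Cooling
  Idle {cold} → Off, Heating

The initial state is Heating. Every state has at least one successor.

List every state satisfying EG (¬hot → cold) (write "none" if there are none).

States satisfying ¬hot → cold: {Heating, Fan, Fault, Cooling, Off, Idle}.
States satisfying EG (¬hot → cold): {Heating, Fan, Fault, Cooling, Off, Idle}.

{Heating, Fan, Fault, Cooling, Off, Idle}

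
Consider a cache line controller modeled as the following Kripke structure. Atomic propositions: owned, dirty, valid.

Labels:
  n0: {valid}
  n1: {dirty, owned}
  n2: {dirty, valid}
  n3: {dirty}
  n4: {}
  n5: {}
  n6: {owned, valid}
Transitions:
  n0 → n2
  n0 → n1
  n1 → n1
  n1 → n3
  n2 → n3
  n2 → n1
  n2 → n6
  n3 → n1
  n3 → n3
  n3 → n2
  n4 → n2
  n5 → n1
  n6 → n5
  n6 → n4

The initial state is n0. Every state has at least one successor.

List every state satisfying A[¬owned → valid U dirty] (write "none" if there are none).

{n0, n1, n2, n3}

States satisfying ¬owned → valid: {n0, n1, n2, n6}.
States satisfying dirty: {n1, n2, n3}.
States satisfying A[¬owned → valid U dirty]: {n0, n1, n2, n3}.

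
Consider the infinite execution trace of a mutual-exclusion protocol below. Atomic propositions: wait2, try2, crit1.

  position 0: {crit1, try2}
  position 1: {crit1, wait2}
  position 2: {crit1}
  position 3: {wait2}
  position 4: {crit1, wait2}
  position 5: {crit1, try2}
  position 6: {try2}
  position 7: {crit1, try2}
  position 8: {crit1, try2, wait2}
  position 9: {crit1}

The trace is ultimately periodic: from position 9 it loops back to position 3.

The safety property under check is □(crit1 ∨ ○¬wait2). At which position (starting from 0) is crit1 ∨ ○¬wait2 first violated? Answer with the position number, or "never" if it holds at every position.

3

Check crit1 ∨ ○¬wait2 at each position in order: 0 ✓, 1 ✓, 2 ✓.
At position 3 the labels are {wait2} and the next position 4 has {crit1, wait2}, so crit1 ∨ ○¬wait2 is false there. This is the first violation.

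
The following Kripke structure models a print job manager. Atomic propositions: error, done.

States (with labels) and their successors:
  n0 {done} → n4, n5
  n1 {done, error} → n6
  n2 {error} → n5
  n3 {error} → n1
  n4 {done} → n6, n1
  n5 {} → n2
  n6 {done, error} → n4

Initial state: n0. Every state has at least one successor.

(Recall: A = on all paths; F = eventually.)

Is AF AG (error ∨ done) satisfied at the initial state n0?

States satisfying AG (error ∨ done): {n1, n3, n4, n6}.
States satisfying AF AG (error ∨ done): {n1, n3, n4, n6}.
There is a path from n0 along which AG (error ∨ done) never holds.
n0 ∉ Sat(AF AG (error ∨ done)).

Does not hold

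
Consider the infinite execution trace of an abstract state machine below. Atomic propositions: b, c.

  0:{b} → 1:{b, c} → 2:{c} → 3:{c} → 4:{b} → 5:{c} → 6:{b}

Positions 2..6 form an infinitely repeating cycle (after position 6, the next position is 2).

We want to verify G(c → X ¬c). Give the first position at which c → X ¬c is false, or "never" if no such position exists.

1

Check c → X ¬c at each position in order: 0 ✓.
At position 1 the labels are {b, c} and the next position 2 has {c}, so c → X ¬c is false there. This is the first violation.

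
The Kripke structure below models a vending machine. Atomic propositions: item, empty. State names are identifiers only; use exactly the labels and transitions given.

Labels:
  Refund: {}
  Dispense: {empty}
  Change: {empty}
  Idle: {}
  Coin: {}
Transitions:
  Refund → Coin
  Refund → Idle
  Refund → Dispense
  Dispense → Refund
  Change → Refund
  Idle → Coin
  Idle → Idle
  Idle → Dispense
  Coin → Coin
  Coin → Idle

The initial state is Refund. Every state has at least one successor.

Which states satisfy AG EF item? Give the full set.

States satisfying EF item: ∅.
States satisfying AG EF item: ∅.

none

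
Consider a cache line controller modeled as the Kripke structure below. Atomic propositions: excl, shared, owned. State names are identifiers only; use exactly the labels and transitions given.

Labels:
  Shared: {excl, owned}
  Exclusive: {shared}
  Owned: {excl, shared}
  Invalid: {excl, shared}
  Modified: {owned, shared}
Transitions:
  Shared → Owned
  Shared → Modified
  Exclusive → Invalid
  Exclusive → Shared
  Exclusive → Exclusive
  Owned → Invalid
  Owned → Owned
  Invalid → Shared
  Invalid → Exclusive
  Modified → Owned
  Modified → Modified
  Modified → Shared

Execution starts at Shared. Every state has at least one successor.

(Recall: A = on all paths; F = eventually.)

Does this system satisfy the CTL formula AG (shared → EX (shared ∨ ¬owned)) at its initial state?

Yes

States satisfying shared → EX (shared ∨ ¬owned): {Shared, Exclusive, Owned, Invalid, Modified}.
States satisfying AG (shared → EX (shared ∨ ¬owned)): {Shared, Exclusive, Owned, Invalid, Modified}.
Every state reachable from Shared satisfies shared → EX (shared ∨ ¬owned).
Shared ∈ Sat(AG (shared → EX (shared ∨ ¬owned))).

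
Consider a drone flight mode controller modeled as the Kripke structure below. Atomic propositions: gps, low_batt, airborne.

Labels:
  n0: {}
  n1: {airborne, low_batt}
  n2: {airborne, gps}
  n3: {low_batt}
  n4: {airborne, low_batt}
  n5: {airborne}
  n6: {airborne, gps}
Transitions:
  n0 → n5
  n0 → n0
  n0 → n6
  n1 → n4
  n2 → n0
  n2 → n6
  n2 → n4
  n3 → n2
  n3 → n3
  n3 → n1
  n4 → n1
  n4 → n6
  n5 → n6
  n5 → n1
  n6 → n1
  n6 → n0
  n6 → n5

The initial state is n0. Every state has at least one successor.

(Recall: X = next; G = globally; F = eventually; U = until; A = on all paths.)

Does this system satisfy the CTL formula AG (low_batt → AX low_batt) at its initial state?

No

States satisfying low_batt → AX low_batt: {n0, n1, n2, n5, n6}.
States satisfying AG (low_batt → AX low_batt): ∅.
n4 is reachable from n0 and violates low_batt → AX low_batt, so AG fails at n0.
n0 ∉ Sat(AG (low_batt → AX low_batt)).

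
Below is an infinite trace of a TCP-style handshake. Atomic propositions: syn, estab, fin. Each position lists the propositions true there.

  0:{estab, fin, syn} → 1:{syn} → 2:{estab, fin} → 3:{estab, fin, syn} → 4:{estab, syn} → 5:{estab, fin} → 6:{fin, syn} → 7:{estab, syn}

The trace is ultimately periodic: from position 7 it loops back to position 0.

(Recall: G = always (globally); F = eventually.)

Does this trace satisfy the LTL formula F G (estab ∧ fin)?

Does not hold

G (estab ∧ fin) is false at every position 0..7, so it never becomes true and F G (estab ∧ fin) fails.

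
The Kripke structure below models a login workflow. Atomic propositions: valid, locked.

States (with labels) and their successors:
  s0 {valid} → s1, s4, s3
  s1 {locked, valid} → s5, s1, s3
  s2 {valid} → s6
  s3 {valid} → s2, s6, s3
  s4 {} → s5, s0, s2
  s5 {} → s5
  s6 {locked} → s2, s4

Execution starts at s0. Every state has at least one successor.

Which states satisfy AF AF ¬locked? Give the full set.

States satisfying AF ¬locked: {s0, s2, s3, s4, s5, s6}.
States satisfying AF AF ¬locked: {s0, s2, s3, s4, s5, s6}.

{s0, s2, s3, s4, s5, s6}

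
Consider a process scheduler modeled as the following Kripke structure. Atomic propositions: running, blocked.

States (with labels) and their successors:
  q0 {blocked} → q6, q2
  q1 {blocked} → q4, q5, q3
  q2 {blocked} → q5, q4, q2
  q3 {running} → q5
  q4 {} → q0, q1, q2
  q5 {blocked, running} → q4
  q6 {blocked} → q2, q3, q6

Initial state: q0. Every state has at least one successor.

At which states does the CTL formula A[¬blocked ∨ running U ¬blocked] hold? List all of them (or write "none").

States satisfying ¬blocked ∨ running: {q3, q4, q5}.
States satisfying ¬blocked: {q3, q4}.
States satisfying A[¬blocked ∨ running U ¬blocked]: {q3, q4, q5}.

{q3, q4, q5}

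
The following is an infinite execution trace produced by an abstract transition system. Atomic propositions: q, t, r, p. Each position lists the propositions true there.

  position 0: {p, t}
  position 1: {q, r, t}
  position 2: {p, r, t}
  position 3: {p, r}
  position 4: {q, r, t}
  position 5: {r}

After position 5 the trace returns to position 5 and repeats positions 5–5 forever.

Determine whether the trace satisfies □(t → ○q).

No

t → ○q must hold at every position from 0 onward. It fails at position 1, so □(t → ○q) is false.
Positions where t holds: 0, 1, 2, 4.
Check ○q at each: 0→ok, 1→fails, 2→fails, 4→fails.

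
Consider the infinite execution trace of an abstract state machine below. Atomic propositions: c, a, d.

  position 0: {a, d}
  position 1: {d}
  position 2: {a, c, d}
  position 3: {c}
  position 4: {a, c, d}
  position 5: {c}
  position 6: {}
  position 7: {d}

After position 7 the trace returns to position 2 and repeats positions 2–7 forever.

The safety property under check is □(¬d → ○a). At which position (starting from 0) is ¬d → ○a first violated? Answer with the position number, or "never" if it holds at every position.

5

Check ¬d → ○a at each position in order: 0 ✓, 1 ✓, 2 ✓, 3 ✓, 4 ✓.
At position 5 the labels are {c} and the next position 6 has {}, so ¬d → ○a is false there. This is the first violation.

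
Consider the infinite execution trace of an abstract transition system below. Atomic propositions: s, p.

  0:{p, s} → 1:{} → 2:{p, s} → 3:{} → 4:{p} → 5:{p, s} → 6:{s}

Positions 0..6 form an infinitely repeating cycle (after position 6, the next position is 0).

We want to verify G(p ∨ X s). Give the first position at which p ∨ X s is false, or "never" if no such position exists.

Check p ∨ X s at each position in order: 0 ✓, 1 ✓, 2 ✓.
At position 3 the labels are {} and the next position 4 has {p}, so p ∨ X s is false there. This is the first violation.

3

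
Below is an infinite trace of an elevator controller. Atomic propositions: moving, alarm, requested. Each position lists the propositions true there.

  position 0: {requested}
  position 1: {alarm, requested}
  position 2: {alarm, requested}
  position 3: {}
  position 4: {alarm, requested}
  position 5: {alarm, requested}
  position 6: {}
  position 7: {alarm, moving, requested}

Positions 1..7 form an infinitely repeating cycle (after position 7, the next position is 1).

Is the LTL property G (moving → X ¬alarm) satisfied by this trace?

No

moving → X ¬alarm must hold at every position from 0 onward. It fails at position 7, so G (moving → X ¬alarm) is false.
Positions where moving holds: 7.
Check X ¬alarm at each: 7→fails.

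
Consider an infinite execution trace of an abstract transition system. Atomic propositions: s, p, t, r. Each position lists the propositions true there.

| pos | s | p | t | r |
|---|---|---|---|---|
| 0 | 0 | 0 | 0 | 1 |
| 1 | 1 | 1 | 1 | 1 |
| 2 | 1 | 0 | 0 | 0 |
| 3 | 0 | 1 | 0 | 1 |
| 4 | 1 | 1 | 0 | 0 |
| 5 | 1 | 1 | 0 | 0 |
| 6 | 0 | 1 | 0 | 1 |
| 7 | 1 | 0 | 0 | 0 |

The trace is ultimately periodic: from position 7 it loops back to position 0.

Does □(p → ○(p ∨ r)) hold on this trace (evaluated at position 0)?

p → ○(p ∨ r) must hold at every position from 0 onward. It fails at position 1, so □(p → ○(p ∨ r)) is false.
Positions where p holds: 1, 3, 4, 5, 6.
Check ○(p ∨ r) at each: 1→fails, 3→ok, 4→ok, 5→ok, 6→fails.

No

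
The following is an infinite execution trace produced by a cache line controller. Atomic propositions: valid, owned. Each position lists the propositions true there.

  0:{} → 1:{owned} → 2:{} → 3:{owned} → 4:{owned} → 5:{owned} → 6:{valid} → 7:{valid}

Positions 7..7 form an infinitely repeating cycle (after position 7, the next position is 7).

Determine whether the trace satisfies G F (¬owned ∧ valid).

Holds

F (¬owned ∧ valid) holds at every position 0..7, and those are all positions ever visited, so G F (¬owned ∧ valid) holds.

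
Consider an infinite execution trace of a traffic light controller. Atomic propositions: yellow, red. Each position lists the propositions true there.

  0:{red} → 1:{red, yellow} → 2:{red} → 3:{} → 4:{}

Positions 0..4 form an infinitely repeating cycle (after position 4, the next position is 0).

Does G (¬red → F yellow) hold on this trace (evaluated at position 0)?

¬red → F yellow holds at every position 0..4, and those are all positions ever visited, so G (¬red → F yellow) holds.
Positions where ¬red holds: 3, 4.
Check F yellow at each: 3→ok, 4→ok.

Satisfied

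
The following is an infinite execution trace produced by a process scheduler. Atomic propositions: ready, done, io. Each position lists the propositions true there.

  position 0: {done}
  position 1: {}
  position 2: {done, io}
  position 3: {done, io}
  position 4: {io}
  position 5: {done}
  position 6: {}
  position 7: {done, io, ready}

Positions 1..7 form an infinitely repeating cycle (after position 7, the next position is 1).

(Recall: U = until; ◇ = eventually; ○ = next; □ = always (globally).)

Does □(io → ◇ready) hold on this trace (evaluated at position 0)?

Satisfied

io → ◇ready holds at every position 0..7, and those are all positions ever visited, so □(io → ◇ready) holds.
Positions where io holds: 2, 3, 4, 7.
Check ◇ready at each: 2→ok, 3→ok, 4→ok, 7→ok.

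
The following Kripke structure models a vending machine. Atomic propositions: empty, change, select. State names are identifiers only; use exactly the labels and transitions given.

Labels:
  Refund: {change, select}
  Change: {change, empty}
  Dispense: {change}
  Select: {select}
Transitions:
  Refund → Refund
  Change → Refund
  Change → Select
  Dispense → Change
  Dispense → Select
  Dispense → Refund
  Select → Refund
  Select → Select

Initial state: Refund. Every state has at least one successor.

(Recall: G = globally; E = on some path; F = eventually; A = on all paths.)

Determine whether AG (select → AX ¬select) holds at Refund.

States satisfying select → AX ¬select: {Change, Dispense}.
States satisfying AG (select → AX ¬select): ∅.
Refund is reachable from Refund and violates select → AX ¬select, so AG fails at Refund.
Refund ∉ Sat(AG (select → AX ¬select)).

No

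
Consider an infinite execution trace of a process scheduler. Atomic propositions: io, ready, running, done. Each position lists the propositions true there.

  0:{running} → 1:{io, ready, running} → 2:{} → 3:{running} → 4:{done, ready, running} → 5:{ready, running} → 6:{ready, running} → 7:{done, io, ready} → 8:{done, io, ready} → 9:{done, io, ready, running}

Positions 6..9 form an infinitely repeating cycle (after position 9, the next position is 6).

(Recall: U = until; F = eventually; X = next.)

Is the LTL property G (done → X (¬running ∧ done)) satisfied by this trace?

No

done → X (¬running ∧ done) must hold at every position from 0 onward. It fails at position 4, so G (done → X (¬running ∧ done)) is false.
Positions where done holds: 4, 7, 8, 9.
Check X (¬running ∧ done) at each: 4→fails, 7→ok, 8→fails, 9→fails.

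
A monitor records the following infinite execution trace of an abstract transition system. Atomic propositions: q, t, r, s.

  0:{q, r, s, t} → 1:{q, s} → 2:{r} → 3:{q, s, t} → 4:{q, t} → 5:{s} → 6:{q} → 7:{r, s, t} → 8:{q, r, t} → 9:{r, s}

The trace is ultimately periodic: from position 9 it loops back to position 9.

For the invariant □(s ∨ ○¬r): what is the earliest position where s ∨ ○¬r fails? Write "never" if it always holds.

6

Check s ∨ ○¬r at each position in order: 0 ✓, 1 ✓, 2 ✓, 3 ✓, 4 ✓, 5 ✓.
At position 6 the labels are {q} and the next position 7 has {r, s, t}, so s ∨ ○¬r is false there. This is the first violation.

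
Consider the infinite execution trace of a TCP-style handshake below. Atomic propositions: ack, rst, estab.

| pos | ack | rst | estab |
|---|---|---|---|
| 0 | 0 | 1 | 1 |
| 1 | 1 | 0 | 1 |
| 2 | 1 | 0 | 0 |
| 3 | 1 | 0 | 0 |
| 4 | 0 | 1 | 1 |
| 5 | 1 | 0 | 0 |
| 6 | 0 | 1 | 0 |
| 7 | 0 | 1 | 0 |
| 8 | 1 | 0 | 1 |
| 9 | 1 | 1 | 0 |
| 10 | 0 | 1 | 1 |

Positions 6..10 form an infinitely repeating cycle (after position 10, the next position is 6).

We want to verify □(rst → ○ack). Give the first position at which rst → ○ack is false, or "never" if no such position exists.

Check rst → ○ack at each position in order: 0 ✓, 1 ✓, 2 ✓, 3 ✓, 4 ✓, 5 ✓.
At position 6 the labels are {rst} and the next position 7 has {rst}, so rst → ○ack is false there. This is the first violation.

6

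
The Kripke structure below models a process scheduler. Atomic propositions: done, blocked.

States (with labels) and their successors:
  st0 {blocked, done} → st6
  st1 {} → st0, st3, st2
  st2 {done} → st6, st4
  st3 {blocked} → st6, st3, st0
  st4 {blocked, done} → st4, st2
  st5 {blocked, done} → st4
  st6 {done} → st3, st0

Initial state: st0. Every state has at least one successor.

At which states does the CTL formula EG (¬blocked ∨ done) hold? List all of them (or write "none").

{st0, st1, st2, st4, st5, st6}

States satisfying ¬blocked ∨ done: {st0, st1, st2, st4, st5, st6}.
States satisfying EG (¬blocked ∨ done): {st0, st1, st2, st4, st5, st6}.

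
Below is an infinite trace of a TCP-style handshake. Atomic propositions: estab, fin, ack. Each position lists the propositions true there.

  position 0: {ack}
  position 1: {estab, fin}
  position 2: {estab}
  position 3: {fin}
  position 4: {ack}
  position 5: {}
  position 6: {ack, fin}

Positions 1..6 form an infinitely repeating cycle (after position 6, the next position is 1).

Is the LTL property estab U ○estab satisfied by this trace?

Walking from position 0: ○estab first holds at position 0, and estab holds at every earlier position along the way, so estab U ○estab holds.

Holds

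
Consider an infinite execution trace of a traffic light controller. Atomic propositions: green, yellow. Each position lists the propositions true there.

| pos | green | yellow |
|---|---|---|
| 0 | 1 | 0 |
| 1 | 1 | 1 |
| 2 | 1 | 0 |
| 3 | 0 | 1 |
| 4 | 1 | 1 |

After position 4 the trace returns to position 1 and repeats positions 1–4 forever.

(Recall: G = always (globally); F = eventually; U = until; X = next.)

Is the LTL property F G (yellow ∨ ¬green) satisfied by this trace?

G (yellow ∨ ¬green) is false at every position 0..4, so it never becomes true and F G (yellow ∨ ¬green) fails.

Violated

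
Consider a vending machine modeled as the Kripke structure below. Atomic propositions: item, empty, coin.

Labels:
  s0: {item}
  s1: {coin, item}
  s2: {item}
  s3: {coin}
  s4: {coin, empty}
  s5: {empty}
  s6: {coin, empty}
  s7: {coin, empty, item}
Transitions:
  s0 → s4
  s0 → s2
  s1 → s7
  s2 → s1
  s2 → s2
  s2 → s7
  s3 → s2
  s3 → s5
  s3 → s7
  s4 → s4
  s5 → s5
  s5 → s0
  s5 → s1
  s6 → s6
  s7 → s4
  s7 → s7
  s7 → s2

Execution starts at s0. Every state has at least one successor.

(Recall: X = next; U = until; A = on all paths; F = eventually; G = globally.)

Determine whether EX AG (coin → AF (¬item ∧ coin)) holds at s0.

Yes

States satisfying AG (coin → AF (¬item ∧ coin)): {s4, s6}.
States satisfying EX AG (coin → AF (¬item ∧ coin)): {s0, s4, s6, s7}.
s0 ∈ Sat(EX AG (coin → AF (¬item ∧ coin))).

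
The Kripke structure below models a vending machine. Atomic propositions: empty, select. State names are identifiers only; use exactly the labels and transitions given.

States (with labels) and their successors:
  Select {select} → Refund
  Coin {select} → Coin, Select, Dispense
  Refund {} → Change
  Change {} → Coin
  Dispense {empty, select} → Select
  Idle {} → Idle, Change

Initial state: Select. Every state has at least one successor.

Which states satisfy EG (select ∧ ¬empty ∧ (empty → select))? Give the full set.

{Coin}

States satisfying select ∧ ¬empty ∧ (empty → select): {Select, Coin}.
States satisfying EG (select ∧ ¬empty ∧ (empty → select)): {Coin}.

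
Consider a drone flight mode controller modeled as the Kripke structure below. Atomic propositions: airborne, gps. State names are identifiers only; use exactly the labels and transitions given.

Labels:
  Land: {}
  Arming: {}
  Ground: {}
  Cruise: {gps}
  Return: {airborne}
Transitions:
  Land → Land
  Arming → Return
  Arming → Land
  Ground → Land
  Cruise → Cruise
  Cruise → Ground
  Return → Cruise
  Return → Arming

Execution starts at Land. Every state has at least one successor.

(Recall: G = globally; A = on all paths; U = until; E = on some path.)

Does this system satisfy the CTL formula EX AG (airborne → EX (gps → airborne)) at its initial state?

States satisfying AG (airborne → EX (gps → airborne)): {Land, Arming, Ground, Cruise, Return}.
States satisfying EX AG (airborne → EX (gps → airborne)): {Land, Arming, Ground, Cruise, Return}.
Land ∈ Sat(EX AG (airborne → EX (gps → airborne))).

Satisfied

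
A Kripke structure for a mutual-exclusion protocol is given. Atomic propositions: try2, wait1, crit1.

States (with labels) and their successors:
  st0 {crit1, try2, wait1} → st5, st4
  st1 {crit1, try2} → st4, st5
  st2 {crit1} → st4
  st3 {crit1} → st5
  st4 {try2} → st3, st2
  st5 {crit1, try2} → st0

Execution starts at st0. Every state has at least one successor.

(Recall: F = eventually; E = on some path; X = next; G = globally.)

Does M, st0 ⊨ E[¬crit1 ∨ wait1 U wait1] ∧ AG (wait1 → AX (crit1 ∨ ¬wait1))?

States satisfying ¬crit1 ∨ wait1: {st0, st4}.
States satisfying wait1: {st0}.
States satisfying E[¬crit1 ∨ wait1 U wait1]: {st0}.
States satisfying wait1 → AX (crit1 ∨ ¬wait1): {st0, st1, st2, st3, st4, st5}.
States satisfying AG (wait1 → AX (crit1 ∨ ¬wait1)): {st0, st1, st2, st3, st4, st5}.
States satisfying E[¬crit1 ∨ wait1 U wait1] ∧ AG (wait1 → AX (crit1 ∨ ¬wait1)): {st0}.
st0 ∈ Sat(E[¬crit1 ∨ wait1 U wait1] ∧ AG (wait1 → AX (crit1 ∨ ¬wait1))).

Satisfied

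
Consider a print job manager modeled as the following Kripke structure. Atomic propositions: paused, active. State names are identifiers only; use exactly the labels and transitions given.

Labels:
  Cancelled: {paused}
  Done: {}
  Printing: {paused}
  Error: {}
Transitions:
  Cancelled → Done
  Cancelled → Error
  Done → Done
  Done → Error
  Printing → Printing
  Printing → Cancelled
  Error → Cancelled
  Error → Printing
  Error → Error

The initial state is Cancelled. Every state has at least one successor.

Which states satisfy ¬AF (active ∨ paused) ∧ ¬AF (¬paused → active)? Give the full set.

States satisfying active ∨ paused: {Cancelled, Printing}.
States satisfying AF (active ∨ paused): {Cancelled, Printing}.
States satisfying ¬AF (active ∨ paused): {Done, Error}.
States satisfying ¬paused → active: {Cancelled, Printing}.
States satisfying AF (¬paused → active): {Cancelled, Printing}.
States satisfying ¬AF (¬paused → active): {Done, Error}.
States satisfying ¬AF (active ∨ paused) ∧ ¬AF (¬paused → active): {Done, Error}.

{Done, Error}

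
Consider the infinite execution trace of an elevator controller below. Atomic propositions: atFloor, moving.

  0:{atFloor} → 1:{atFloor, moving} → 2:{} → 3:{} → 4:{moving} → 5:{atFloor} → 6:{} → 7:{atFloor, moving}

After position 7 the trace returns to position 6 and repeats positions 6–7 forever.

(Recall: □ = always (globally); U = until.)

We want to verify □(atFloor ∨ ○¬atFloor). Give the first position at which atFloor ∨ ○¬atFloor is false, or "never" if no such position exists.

4

Check atFloor ∨ ○¬atFloor at each position in order: 0 ✓, 1 ✓, 2 ✓, 3 ✓.
At position 4 the labels are {moving} and the next position 5 has {atFloor}, so atFloor ∨ ○¬atFloor is false there. This is the first violation.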